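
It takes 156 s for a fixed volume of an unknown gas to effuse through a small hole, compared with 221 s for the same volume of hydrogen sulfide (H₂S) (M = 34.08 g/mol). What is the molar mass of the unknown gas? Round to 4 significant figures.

16.98 g/mol

From Graham's law, t_X/t_H₂S = √(M_X/M_H₂S).
156/221 = 0.7059 = √(M_X/34.08)
M_X = 34.08 × 0.7059² = 34.08 × 0.4983 = 16.98 g/mol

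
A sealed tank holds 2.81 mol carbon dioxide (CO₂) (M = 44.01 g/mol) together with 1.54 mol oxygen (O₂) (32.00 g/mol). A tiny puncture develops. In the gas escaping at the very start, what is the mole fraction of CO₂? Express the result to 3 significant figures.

Each component's effusion rate ∝ (its partial pressure)·(1/√M) ∝ n_i/√M_i.
So x_CO₂ in the escaping gas = (n_CO₂/√M_CO₂) / Σ(n_i/√M_i)
= (2.81/√44.01) / (2.81/√44.01 + 1.54/√32.00) = 0.4236/(0.4236 + 0.2722) = 0.609.

0.609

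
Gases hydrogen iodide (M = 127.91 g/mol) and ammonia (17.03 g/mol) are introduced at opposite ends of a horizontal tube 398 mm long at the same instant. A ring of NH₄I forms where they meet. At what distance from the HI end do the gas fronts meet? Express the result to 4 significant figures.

Distances travelled in equal time are proportional to diffusion rates, so d_HI/d_NH₃ = √(M_NH₃/M_HI) = √(17.03/127.91) = 0.3649.
With d_HI + d_NH₃ = 398 mm, d_NH₃ = 398/(1 + 0.3649) = 291.6 mm.
d_HI = 398 − 291.6 = 106.4 mm.

106.4 mm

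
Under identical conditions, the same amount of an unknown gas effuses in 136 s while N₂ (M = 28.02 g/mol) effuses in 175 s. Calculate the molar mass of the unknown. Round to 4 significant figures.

16.92 g/mol

Since effusion rate ∝ 1/√M, t_X/t_N₂ = √(M_X/M_N₂).
136/175 = 0.7771 = √(M_X/28.02)
M_X = 28.02 × 0.7771² = 28.02 × 0.6040 = 16.92 g/mol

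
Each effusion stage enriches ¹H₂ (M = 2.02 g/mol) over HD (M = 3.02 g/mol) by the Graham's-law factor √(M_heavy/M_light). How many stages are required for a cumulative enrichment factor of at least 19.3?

Single-stage factor α = √(3.02/2.02), so ln α = ½ ln(1.49505) = 0.2011.
Need α^N ≥ 19.3 ⇒ N ≥ ln(19.3) / ln α = 2.960 / 0.2011 = 14.72.
So at least 15 stages are needed.

15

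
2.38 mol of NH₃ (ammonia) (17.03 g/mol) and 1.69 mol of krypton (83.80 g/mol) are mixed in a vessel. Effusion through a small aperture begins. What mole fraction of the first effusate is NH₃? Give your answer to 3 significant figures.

0.758

Effusion rate of each component ∝ n_i/√M_i (partial pressure × 1/√M).
x_NH₃(eff) = (n_NH₃/√M_NH₃) / (n_NH₃/√M_NH₃ + n_Kr/√M_Kr)
= (2.38/√17.03) / (2.38/√17.03 + 1.69/√83.80) = 0.5767/(0.5767 + 0.1846) = 0.758.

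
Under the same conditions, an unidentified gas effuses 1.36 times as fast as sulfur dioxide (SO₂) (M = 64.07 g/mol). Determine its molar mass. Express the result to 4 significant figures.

Using Graham's law: rate_X/rate_SO₂ = √(M_SO₂/M_X).
1.36 = √(64.07/M_X)
M_X = 64.07 / 1.36² = 64.07 / 1.850 = 34.64 g/mol

34.64 g/mol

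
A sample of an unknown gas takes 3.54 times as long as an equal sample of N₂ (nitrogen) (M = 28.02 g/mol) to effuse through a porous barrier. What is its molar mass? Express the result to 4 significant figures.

By Graham's law, t_X/t_N₂ = √(M_X/M_N₂).
3.54 = √(M_X/28.02)
M_X = 28.02 × 3.54² = 28.02 × 12.53 = 351.1 g/mol

351.1 g/mol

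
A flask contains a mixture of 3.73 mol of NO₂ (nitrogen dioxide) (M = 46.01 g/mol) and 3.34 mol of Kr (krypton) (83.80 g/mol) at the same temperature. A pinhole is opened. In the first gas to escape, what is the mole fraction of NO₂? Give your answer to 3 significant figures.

0.601

Rate_i ∝ x_i/√M_i (Graham's law weighted by mole fraction), so the effusate composition follows n_i/√M_i.
x_NO₂(eff) = (n_NO₂/√M_NO₂) / (n_NO₂/√M_NO₂ + n_Kr/√M_Kr)
= (3.73/√46.01) / (3.73/√46.01 + 3.34/√83.80) = 0.5499/(0.5499 + 0.3649) = 0.601.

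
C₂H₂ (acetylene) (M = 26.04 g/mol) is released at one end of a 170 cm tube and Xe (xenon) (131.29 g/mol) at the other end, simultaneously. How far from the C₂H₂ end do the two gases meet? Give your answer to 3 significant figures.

The fronts meet when d_C₂H₂ + d_Xe = L with d_C₂H₂/d_Xe = √(M_Xe/M_C₂H₂) (Graham's law). Here √(M_Xe/M_C₂H₂) = √(131.29/26.04) = 2.245.
With d_C₂H₂ + d_Xe = 170 cm, d_Xe = 170/(1 + 2.245) = 52.38 cm.
d_C₂H₂ = 170 − 52.38 = 118 cm.

118 cm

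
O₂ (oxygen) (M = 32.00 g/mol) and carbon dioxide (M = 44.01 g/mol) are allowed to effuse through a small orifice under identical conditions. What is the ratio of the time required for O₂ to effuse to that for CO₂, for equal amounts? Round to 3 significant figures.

0.853

By Graham's law, t_O₂/t_CO₂ = √(M_O₂/M_CO₂) = √(32.00/44.01) = √0.7271 = 0.853.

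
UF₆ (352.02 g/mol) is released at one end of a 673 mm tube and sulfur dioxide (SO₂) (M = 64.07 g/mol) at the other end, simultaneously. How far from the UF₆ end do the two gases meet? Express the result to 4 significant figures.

201.3 mm

The fronts meet when d_UF₆ + d_SO₂ = L with d_UF₆/d_SO₂ = √(M_SO₂/M_UF₆) (Graham's law). Here √(M_SO₂/M_UF₆) = √(64.07/352.02) = 0.4266.
With d_UF₆ + d_SO₂ = 673 mm, d_SO₂ = 673/(1 + 0.4266) = 471.7 mm.
d_UF₆ = 673 − 471.7 = 201.3 mm.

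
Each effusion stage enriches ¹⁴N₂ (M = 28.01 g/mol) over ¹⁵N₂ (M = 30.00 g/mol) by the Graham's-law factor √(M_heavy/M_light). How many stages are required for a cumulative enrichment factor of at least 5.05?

Single-stage factor α = √(30.00/28.01), so ln α = ½ ln(1.07105) = 0.03432.
Need α^N ≥ 5.05 ⇒ N ≥ ln(5.05) / ln α = 1.619 / 0.03432 = 47.19.
Rounding up, N = 48 stages.

48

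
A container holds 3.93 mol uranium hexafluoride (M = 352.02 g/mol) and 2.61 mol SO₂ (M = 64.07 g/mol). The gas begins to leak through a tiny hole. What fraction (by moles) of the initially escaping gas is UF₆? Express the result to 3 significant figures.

Effusion rate of each component ∝ n_i/√M_i (partial pressure × 1/√M).
So x_UF₆ in the escaping gas = (n_UF₆/√M_UF₆) / Σ(n_i/√M_i)
= (3.93/√352.02) / (3.93/√352.02 + 2.61/√64.07) = 0.2095/(0.2095 + 0.3261) = 0.391.

0.391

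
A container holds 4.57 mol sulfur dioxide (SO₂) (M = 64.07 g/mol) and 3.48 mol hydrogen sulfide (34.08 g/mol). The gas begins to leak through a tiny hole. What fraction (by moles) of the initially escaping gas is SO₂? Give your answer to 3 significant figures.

Effusion rate of each component ∝ n_i/√M_i (partial pressure × 1/√M).
So x_SO₂ in the escaping gas = (n_SO₂/√M_SO₂) / Σ(n_i/√M_i)
= (4.57/√64.07) / (4.57/√64.07 + 3.48/√34.08) = 0.5709/(0.5709 + 0.5961) = 0.489.

0.489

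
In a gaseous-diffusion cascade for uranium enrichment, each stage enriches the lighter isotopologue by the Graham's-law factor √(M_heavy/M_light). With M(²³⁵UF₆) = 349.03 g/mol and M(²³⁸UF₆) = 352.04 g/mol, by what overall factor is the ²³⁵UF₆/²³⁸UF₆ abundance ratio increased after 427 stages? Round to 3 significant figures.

After 427 stages the ratio has grown by (√(352.04/349.03))^427 = (352.04/349.03)^(427/2).
= 1.00862^(427/2) = 6.25.

6.25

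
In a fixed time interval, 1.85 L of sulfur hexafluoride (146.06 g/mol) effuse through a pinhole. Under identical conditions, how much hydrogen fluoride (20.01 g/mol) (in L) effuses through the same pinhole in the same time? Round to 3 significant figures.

Graham's law gives rate_HF/rate_SF₆ = √(M_SF₆/M_HF) = √(146.06/20.01) = √7.299 = 2.702.
So the volume for HF is 1.85 × 2.702 = 5.00 L.

5.00 L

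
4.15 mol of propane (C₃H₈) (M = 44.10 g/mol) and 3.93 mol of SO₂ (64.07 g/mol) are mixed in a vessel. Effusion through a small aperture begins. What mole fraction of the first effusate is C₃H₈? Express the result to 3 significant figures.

Rate_i ∝ x_i/√M_i (Graham's law weighted by mole fraction), so the effusate composition follows n_i/√M_i.
So x_C₃H₈ in the escaping gas = (n_C₃H₈/√M_C₃H₈) / Σ(n_i/√M_i)
= (4.15/√44.10) / (4.15/√44.10 + 3.93/√64.07) = 0.6249/(0.6249 + 0.4910) = 0.560.

0.560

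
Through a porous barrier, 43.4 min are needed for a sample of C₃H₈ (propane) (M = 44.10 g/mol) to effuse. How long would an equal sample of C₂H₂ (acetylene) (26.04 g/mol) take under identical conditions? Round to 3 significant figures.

33.3 min

Using Graham's law: t_C₂H₂/t_C₃H₈ = √(M_C₂H₂/M_C₃H₈) = √(26.04/44.10) = √0.5905 = 0.7684.
So the time for C₂H₂ is 43.4 × 0.7684 = 33.3 min.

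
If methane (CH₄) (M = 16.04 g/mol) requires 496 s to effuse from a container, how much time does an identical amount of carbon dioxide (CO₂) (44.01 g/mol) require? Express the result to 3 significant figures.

822 s

By Graham's law, t_CO₂/t_CH₄ = √(M_CO₂/M_CH₄) = √(44.01/16.04) = √2.744 = 1.656.
So the time for CO₂ is 496 × 1.656 = 822 s.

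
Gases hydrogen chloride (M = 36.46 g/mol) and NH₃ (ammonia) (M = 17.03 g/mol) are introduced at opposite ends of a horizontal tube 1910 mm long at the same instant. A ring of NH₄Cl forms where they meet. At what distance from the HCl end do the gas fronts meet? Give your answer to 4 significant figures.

Distances travelled in equal time are proportional to diffusion rates, so d_HCl/d_NH₃ = √(M_NH₃/M_HCl) = √(17.03/36.46) = 0.6834.
With d_HCl + d_NH₃ = 1910 mm, d_NH₃ = 1910/(1 + 0.6834) = 1135 mm.
d_HCl = 1910 − 1135 = 775.4 mm.

775.4 mm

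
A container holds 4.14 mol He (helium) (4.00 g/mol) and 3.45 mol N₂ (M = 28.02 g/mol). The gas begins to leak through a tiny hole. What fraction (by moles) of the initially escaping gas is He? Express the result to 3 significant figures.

Each component's effusion rate ∝ (its partial pressure)·(1/√M) ∝ n_i/√M_i.
x_He(eff) = (n_He/√M_He) / (n_He/√M_He + n_N₂/√M_N₂)
= (4.14/√4.00) / (4.14/√4.00 + 3.45/√28.02) = 2.070/(2.070 + 0.6518) = 0.761.

0.761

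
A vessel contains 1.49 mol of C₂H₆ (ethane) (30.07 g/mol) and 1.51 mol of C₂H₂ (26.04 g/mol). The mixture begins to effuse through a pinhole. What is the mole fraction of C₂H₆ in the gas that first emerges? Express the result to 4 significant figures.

0.4787

Rate_i ∝ x_i/√M_i (Graham's law weighted by mole fraction), so the effusate composition follows n_i/√M_i.
Mole fraction of C₂H₆ in the effusate = (n_C₂H₆/√M_C₂H₆) / (n_C₂H₆/√M_C₂H₆ + n_C₂H₂/√M_C₂H₂)
= (1.49/√30.07) / (1.49/√30.07 + 1.51/√26.04) = 0.2717/(0.2717 + 0.2959) = 0.4787.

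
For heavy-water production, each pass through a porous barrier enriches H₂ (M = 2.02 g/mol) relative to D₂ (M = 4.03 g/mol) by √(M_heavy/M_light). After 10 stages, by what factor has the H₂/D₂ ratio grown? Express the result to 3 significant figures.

The single-stage factor is √(M_heavy/M_light), so 10 stages give [√(4.03/2.02)]^10 = (4.03/2.02)^(10/2).
= 1.99505^5 = 31.6.

31.6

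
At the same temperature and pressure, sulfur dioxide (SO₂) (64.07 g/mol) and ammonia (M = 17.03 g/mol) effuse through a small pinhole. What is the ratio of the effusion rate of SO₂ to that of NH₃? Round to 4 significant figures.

0.5156

Since effusion rate ∝ 1/√M, rate_SO₂/rate_NH₃ = √(M_NH₃/M_SO₂) = √(17.03/64.07) = √0.2658 = 0.5156.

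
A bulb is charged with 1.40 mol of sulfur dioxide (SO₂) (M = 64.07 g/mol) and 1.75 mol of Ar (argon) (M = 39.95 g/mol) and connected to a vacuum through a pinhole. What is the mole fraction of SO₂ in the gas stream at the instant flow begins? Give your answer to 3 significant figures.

0.387

Rate_i ∝ x_i/√M_i (Graham's law weighted by mole fraction), so the effusate composition follows n_i/√M_i.
x_SO₂(eff) = (n_SO₂/√M_SO₂) / (n_SO₂/√M_SO₂ + n_Ar/√M_Ar)
= (1.40/√64.07) / (1.40/√64.07 + 1.75/√39.95) = 0.1749/(0.1749 + 0.2769) = 0.387.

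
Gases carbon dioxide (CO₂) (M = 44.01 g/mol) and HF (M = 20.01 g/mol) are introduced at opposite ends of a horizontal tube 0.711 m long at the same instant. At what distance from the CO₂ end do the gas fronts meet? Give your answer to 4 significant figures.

The fronts meet when d_CO₂ + d_HF = L with d_CO₂/d_HF = √(M_HF/M_CO₂) (Graham's law). Here √(M_HF/M_CO₂) = √(20.01/44.01) = 0.6743.
With d_CO₂ + d_HF = 0.711 m, d_HF = 0.711/(1 + 0.6743) = 0.4247 m.
d_CO₂ = 0.711 − 0.4247 = 0.2863 m.

0.2863 m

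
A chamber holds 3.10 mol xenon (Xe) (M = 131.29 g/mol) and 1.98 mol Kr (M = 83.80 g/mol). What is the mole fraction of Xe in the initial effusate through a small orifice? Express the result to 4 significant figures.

Rate_i ∝ x_i/√M_i (Graham's law weighted by mole fraction), so the effusate composition follows n_i/√M_i.
So x_Xe in the escaping gas = (n_Xe/√M_Xe) / Σ(n_i/√M_i)
= (3.10/√131.29) / (3.10/√131.29 + 1.98/√83.80) = 0.2705/(0.2705 + 0.2163) = 0.5557.

0.5557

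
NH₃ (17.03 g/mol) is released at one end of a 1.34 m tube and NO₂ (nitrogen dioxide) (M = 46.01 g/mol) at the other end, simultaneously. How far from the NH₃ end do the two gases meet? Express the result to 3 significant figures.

Graham's law gives d_NH₃/d_NO₂ = rate_NH₃/rate_NO₂ = √(M_NO₂/M_NH₃) = √(46.01/17.03) = 1.644.
With d_NH₃ + d_NO₂ = 1.34 m, d_NO₂ = 1.34/(1 + 1.644) = 0.5069 m.
d_NH₃ = 1.34 − 0.5069 = 0.833 m.

0.833 m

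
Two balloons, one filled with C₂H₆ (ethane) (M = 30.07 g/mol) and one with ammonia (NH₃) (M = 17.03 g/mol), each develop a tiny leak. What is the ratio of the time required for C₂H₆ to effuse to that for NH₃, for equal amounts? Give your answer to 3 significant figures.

Graham's law gives t_C₂H₆/t_NH₃ = √(M_C₂H₆/M_NH₃) = √(30.07/17.03) = √1.766 = 1.33.

1.33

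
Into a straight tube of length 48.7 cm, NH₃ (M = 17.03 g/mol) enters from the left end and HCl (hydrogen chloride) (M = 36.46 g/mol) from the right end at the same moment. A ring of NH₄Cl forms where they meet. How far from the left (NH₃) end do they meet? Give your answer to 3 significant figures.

28.9 cm

Distances travelled in equal time are proportional to diffusion rates, so d_NH₃/d_HCl = √(M_HCl/M_NH₃) = √(36.46/17.03) = 1.463.
With d_NH₃ + d_HCl = 48.7 cm, d_HCl = 48.7/(1 + 1.463) = 19.77 cm.
d_NH₃ = 48.7 − 19.77 = 28.9 cm.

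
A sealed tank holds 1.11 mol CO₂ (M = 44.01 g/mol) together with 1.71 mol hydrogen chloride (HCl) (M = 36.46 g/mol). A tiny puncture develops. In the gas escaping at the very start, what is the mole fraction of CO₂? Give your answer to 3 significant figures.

0.371

Each component's effusion rate ∝ (its partial pressure)·(1/√M) ∝ n_i/√M_i.
Mole fraction of CO₂ in the effusate = (n_CO₂/√M_CO₂) / (n_CO₂/√M_CO₂ + n_HCl/√M_HCl)
= (1.11/√44.01) / (1.11/√44.01 + 1.71/√36.46) = 0.1673/(0.1673 + 0.2832) = 0.371.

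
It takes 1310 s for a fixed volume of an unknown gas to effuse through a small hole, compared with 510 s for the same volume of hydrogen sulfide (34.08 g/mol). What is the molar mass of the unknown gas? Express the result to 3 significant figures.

Graham's law gives t_X/t_H₂S = √(M_X/M_H₂S).
1310/510 = 2.569 = √(M_X/34.08)
M_X = 34.08 × 2.569² = 34.08 × 6.598 = 225 g/mol

225 g/mol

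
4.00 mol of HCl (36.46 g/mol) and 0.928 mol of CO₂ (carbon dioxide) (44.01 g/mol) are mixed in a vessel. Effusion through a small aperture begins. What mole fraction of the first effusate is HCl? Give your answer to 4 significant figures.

0.8257

Effusion rate of each component ∝ n_i/√M_i (partial pressure × 1/√M).
So x_HCl in the escaping gas = (n_HCl/√M_HCl) / Σ(n_i/√M_i)
= (4.00/√36.46) / (4.00/√36.46 + 0.928/√44.01) = 0.6624/(0.6624 + 0.1399) = 0.8257.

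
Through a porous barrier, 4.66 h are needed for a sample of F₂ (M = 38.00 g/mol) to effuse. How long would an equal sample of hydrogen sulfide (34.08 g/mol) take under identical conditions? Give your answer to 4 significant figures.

4.413 h

From Graham's law, t_H₂S/t_F₂ = √(M_H₂S/M_F₂) = √(34.08/38.00) = √0.8968 = 0.9470.
So the time for H₂S is 4.66 × 0.9470 = 4.413 h.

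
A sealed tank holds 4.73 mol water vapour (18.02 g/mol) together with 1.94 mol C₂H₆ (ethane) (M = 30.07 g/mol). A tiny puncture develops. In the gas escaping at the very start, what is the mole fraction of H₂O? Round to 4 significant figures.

0.7590

Each component's effusion rate ∝ (its partial pressure)·(1/√M) ∝ n_i/√M_i.
Mole fraction of H₂O in the effusate = (n_H₂O/√M_H₂O) / (n_H₂O/√M_H₂O + n_C₂H₆/√M_C₂H₆)
= (4.73/√18.02) / (4.73/√18.02 + 1.94/√30.07) = 1.114/(1.114 + 0.3538) = 0.7590.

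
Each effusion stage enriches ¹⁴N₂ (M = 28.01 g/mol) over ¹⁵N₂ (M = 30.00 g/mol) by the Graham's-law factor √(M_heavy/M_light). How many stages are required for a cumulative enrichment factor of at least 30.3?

Per stage α = (30.00/28.01)^(1/2) = 1.07105^0.5, giving ln α = 0.03432.
Need α^N ≥ 30.3 ⇒ N ≥ ln(30.3) / ln α = 3.411 / 0.03432 = 99.40.
Rounding up, N = 100 stages.

100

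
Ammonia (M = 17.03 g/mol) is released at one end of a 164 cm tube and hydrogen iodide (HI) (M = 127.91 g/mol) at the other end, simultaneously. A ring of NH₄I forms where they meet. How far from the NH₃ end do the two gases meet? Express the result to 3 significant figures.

Distances travelled in equal time are proportional to diffusion rates, so d_NH₃/d_HI = √(M_HI/M_NH₃) = √(127.91/17.03) = 2.741.
With d_NH₃ + d_HI = 164 cm, d_HI = 164/(1 + 2.741) = 43.84 cm.
d_NH₃ = 164 − 43.84 = 120 cm.

120 cm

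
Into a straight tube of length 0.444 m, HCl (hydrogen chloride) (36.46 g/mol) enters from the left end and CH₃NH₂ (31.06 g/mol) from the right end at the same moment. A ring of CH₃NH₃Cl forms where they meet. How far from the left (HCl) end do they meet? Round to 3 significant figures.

0.213 m

In equal time, each gas travels a distance ∝ its rate ∝ 1/√M, so d_HCl/d_CH₃NH₂ = √(M_CH₃NH₂/M_HCl) = √(31.06/36.46) = 0.9230.
With d_HCl + d_CH₃NH₂ = 0.444 m, d_CH₃NH₂ = 0.444/(1 + 0.9230) = 0.2309 m.
d_HCl = 0.444 − 0.2309 = 0.213 m.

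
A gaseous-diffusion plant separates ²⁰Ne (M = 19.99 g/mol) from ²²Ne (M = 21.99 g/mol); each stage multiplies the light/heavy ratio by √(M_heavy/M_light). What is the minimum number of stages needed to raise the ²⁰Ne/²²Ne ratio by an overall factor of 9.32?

47

Single-stage factor α = √(21.99/19.99), so ln α = ½ ln(1.10005) = 0.04768.
Need α^N ≥ 9.32 ⇒ N ≥ ln(9.32) / ln α = 2.232 / 0.04768 = 46.82.
Minimum whole number of stages: N = 47.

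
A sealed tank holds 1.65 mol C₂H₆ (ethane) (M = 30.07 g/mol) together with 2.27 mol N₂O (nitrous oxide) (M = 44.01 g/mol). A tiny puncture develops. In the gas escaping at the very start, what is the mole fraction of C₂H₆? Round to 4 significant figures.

0.4679

Rate_i ∝ x_i/√M_i (Graham's law weighted by mole fraction), so the effusate composition follows n_i/√M_i.
x_C₂H₆(eff) = (n_C₂H₆/√M_C₂H₆) / (n_C₂H₆/√M_C₂H₆ + n_N₂O/√M_N₂O)
= (1.65/√30.07) / (1.65/√30.07 + 2.27/√44.01) = 0.3009/(0.3009 + 0.3422) = 0.4679.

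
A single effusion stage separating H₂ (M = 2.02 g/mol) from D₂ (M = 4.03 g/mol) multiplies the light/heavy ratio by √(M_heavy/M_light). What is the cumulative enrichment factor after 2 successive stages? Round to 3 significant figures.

Overall factor = α^2 with α = √(4.03/2.02), i.e. (4.03/2.02)^(2/2).
= 1.99505^1 = 2.00.

2.00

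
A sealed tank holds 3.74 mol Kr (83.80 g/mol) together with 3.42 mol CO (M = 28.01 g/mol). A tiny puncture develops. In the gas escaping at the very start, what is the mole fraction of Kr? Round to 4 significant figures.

Each component's effusion rate ∝ (its partial pressure)·(1/√M) ∝ n_i/√M_i.
So x_Kr in the escaping gas = (n_Kr/√M_Kr) / Σ(n_i/√M_i)
= (3.74/√83.80) / (3.74/√83.80 + 3.42/√28.01) = 0.4086/(0.4086 + 0.6462) = 0.3873.

0.3873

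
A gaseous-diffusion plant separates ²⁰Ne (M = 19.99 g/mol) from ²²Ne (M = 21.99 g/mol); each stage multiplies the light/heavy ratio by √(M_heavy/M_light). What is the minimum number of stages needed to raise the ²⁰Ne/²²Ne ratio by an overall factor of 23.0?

With α = √(21.99/19.99) per stage, ln α = ½ ln(1.10005) = 0.04768.
Need α^N ≥ 23.0 ⇒ N ≥ ln(23.0) / ln α = 3.135 / 0.04768 = 65.76.
So at least 66 stages are needed.

66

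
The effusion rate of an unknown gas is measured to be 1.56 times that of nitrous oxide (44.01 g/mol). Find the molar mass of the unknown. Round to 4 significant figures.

Graham's law gives rate_X/rate_N₂O = √(M_N₂O/M_X).
1.56 = √(44.01/M_X)
M_X = 44.01 / 1.56² = 44.01 / 2.434 = 18.08 g/mol

18.08 g/mol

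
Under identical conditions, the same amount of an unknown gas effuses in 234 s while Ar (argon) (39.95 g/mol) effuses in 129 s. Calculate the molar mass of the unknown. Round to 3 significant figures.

131 g/mol

Using Graham's law: t_X/t_Ar = √(M_X/M_Ar).
234/129 = 1.814 = √(M_X/39.95)
M_X = 39.95 × 1.814² = 39.95 × 3.290 = 131 g/mol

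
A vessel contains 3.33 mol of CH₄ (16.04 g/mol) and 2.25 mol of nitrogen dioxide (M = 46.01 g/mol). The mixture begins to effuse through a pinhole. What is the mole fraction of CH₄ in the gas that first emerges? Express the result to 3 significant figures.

0.715

Rate_i ∝ x_i/√M_i (Graham's law weighted by mole fraction), so the effusate composition follows n_i/√M_i.
So x_CH₄ in the escaping gas = (n_CH₄/√M_CH₄) / Σ(n_i/√M_i)
= (3.33/√16.04) / (3.33/√16.04 + 2.25/√46.01) = 0.8315/(0.8315 + 0.3317) = 0.715.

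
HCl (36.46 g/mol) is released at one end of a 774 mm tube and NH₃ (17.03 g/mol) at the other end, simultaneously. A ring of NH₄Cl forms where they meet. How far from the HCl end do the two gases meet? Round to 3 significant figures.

314 mm

Distances travelled in equal time are proportional to diffusion rates, so d_HCl/d_NH₃ = √(M_NH₃/M_HCl) = √(17.03/36.46) = 0.6834.
With d_HCl + d_NH₃ = 774 mm, d_NH₃ = 774/(1 + 0.6834) = 459.8 mm.
d_HCl = 774 − 459.8 = 314 mm.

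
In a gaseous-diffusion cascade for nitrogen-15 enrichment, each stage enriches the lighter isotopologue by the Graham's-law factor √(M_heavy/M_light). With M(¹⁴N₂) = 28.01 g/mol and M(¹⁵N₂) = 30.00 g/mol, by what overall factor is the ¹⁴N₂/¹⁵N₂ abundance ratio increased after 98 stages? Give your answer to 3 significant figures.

28.9

The single-stage factor is √(M_heavy/M_light), so 98 stages give [√(30.00/28.01)]^98 = (30.00/28.01)^(98/2).
= 1.07105^49 = 28.9.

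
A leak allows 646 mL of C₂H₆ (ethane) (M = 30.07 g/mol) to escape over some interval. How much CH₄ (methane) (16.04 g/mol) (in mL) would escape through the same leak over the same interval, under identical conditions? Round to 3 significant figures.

Since effusion rate ∝ 1/√M, rate_CH₄/rate_C₂H₆ = √(M_C₂H₆/M_CH₄) = √(30.07/16.04) = √1.875 = 1.369.
So the volume for CH₄ is 646 × 1.369 = 884 mL.

884 mL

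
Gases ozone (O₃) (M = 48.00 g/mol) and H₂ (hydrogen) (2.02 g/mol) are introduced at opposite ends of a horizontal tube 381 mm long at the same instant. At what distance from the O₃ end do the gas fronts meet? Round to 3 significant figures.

64.9 mm

The fronts meet when d_O₃ + d_H₂ = L with d_O₃/d_H₂ = √(M_H₂/M_O₃) (Graham's law). Here √(M_H₂/M_O₃) = √(2.02/48.00) = 0.2051.
With d_O₃ + d_H₂ = 381 mm, d_H₂ = 381/(1 + 0.2051) = 316.1 mm.
d_O₃ = 381 − 316.1 = 64.9 mm.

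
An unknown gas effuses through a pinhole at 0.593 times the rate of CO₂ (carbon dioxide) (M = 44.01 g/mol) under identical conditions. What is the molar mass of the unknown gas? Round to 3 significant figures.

125 g/mol

From Graham's law, rate_X/rate_CO₂ = √(M_CO₂/M_X).
0.593 = √(44.01/M_X)
M_X = 44.01 / 0.593² = 44.01 / 0.3516 = 125 g/mol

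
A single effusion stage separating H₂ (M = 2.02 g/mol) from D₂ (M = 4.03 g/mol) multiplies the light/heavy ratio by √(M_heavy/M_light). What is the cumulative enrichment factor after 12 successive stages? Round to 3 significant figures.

The single-stage factor is √(M_heavy/M_light), so 12 stages give [√(4.03/2.02)]^12 = (4.03/2.02)^(12/2).
= 1.99505^6 = 63.1.

63.1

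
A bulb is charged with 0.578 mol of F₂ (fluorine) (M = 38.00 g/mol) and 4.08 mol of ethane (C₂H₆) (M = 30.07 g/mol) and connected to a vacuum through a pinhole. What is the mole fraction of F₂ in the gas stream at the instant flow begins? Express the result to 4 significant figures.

The effusion rate of species i is ∝ p_i/√M_i ∝ n_i/√M_i.
Mole fraction of F₂ in the effusate = (n_F₂/√M_F₂) / (n_F₂/√M_F₂ + n_C₂H₆/√M_C₂H₆)
= (0.578/√38.00) / (0.578/√38.00 + 4.08/√30.07) = 0.09376/(0.09376 + 0.7440) = 0.1119.

0.1119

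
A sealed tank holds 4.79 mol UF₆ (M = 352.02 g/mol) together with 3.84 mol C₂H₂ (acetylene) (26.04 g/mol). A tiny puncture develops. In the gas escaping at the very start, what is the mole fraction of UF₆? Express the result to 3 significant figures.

Effusion rate of each component ∝ n_i/√M_i (partial pressure × 1/√M).
x_UF₆(eff) = (n_UF₆/√M_UF₆) / (n_UF₆/√M_UF₆ + n_C₂H₂/√M_C₂H₂)
= (4.79/√352.02) / (4.79/√352.02 + 3.84/√26.04) = 0.2553/(0.2553 + 0.7525) = 0.253.

0.253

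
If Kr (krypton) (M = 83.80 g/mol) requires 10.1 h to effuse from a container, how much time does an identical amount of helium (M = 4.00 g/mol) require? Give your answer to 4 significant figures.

2.207 h

Graham's law gives t_He/t_Kr = √(M_He/M_Kr) = √(4.00/83.80) = √0.04773 = 0.2185.
So the time for He is 10.1 × 0.2185 = 2.207 h.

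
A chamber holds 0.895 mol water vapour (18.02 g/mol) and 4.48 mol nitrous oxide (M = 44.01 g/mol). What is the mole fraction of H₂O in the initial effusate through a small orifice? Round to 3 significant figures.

0.238

Rate_i ∝ x_i/√M_i (Graham's law weighted by mole fraction), so the effusate composition follows n_i/√M_i.
x_H₂O(eff) = (n_H₂O/√M_H₂O) / (n_H₂O/√M_H₂O + n_N₂O/√M_N₂O)
= (0.895/√18.02) / (0.895/√18.02 + 4.48/√44.01) = 0.2108/(0.2108 + 0.6753) = 0.238.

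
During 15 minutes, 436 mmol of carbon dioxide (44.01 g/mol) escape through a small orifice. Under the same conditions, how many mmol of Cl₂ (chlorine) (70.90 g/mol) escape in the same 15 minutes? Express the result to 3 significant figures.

Graham's law gives rate_Cl₂/rate_CO₂ = √(M_CO₂/M_Cl₂) = √(44.01/70.90) = √0.6207 = 0.7879.
So the amount for Cl₂ is 436 × 0.7879 = 344 mmol.

344 mmol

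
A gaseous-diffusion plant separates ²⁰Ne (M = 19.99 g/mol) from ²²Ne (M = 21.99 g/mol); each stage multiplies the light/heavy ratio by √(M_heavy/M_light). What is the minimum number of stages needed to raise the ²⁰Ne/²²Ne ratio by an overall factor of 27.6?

Single-stage factor α = √(21.99/19.99), so ln α = ½ ln(1.10005) = 0.04768.
Need α^N ≥ 27.6 ⇒ N ≥ ln(27.6) / ln α = 3.318 / 0.04768 = 69.59.
Rounding up, N = 70 stages.

70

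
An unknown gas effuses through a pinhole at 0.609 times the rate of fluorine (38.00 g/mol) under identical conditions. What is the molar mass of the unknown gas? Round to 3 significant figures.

102 g/mol

Graham's law gives rate_X/rate_F₂ = √(M_F₂/M_X).
0.609 = √(38.00/M_X)
M_X = 38.00 / 0.609² = 38.00 / 0.3709 = 102 g/mol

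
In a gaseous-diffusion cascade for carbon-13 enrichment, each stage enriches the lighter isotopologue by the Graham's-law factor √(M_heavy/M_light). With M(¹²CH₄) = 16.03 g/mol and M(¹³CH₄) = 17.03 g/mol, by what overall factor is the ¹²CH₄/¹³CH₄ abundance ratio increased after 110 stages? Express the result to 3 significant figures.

Overall factor = α^110 with α = √(17.03/16.03), i.e. (17.03/16.03)^(110/2).
= 1.06238^55 = 27.9.

27.9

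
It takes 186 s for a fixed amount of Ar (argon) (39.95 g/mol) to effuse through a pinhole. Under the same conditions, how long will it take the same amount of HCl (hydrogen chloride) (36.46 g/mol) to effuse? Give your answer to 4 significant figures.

177.7 s

From Graham's law, t_HCl/t_Ar = √(M_HCl/M_Ar) = √(36.46/39.95) = √0.9126 = 0.9553.
So the time for HCl is 186 × 0.9553 = 177.7 s.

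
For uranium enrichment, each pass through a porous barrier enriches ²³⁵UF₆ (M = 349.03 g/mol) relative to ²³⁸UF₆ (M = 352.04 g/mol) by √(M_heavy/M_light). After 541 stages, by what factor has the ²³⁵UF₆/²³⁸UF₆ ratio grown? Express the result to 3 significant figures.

10.2

Each stage multiplies the ratio by α = √(352.04/349.03), so after 541 stages the overall factor is α^541 = (352.04/349.03)^(541/2).
= 1.00862^(541/2) = 10.2.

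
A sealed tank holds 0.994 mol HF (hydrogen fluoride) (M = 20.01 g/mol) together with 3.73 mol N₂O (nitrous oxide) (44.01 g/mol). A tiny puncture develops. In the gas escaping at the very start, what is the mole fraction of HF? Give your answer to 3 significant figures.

0.283

Effusion rate of each component ∝ n_i/√M_i (partial pressure × 1/√M).
Mole fraction of HF in the effusate = (n_HF/√M_HF) / (n_HF/√M_HF + n_N₂O/√M_N₂O)
= (0.994/√20.01) / (0.994/√20.01 + 3.73/√44.01) = 0.2222/(0.2222 + 0.5623) = 0.283.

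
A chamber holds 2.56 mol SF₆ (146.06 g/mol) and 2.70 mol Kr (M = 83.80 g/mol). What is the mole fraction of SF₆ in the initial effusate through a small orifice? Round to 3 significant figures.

Rate_i ∝ x_i/√M_i (Graham's law weighted by mole fraction), so the effusate composition follows n_i/√M_i.
x_SF₆(eff) = (n_SF₆/√M_SF₆) / (n_SF₆/√M_SF₆ + n_Kr/√M_Kr)
= (2.56/√146.06) / (2.56/√146.06 + 2.70/√83.80) = 0.2118/(0.2118 + 0.2949) = 0.418.

0.418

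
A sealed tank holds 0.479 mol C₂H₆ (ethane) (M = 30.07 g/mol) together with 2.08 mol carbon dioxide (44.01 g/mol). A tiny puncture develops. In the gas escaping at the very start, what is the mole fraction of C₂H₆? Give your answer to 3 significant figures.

0.218

Each component's effusion rate ∝ (its partial pressure)·(1/√M) ∝ n_i/√M_i.
So x_C₂H₆ in the escaping gas = (n_C₂H₆/√M_C₂H₆) / Σ(n_i/√M_i)
= (0.479/√30.07) / (0.479/√30.07 + 2.08/√44.01) = 0.08735/(0.08735 + 0.3135) = 0.218.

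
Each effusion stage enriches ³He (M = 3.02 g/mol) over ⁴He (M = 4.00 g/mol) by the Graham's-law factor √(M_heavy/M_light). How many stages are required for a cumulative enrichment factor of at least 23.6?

23

Single-stage factor α = √(4.00/3.02), so ln α = ½ ln(1.32450) = 0.1405.
Need α^N ≥ 23.6 ⇒ N ≥ ln(23.6) / ln α = 3.161 / 0.1405 = 22.50.
Rounding up, N = 23 stages.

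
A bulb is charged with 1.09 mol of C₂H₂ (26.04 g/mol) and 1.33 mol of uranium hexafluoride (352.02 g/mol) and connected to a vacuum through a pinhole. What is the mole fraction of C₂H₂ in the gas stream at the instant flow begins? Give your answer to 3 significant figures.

0.751

Effusion rate of each component ∝ n_i/√M_i (partial pressure × 1/√M).
x_C₂H₂(eff) = (n_C₂H₂/√M_C₂H₂) / (n_C₂H₂/√M_C₂H₂ + n_UF₆/√M_UF₆)
= (1.09/√26.04) / (1.09/√26.04 + 1.33/√352.02) = 0.2136/(0.2136 + 0.07089) = 0.751.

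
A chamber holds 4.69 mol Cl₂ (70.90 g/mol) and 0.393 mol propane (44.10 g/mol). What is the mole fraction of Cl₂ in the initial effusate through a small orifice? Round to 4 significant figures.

0.9040

Rate_i ∝ x_i/√M_i (Graham's law weighted by mole fraction), so the effusate composition follows n_i/√M_i.
So x_Cl₂ in the escaping gas = (n_Cl₂/√M_Cl₂) / Σ(n_i/√M_i)
= (4.69/√70.90) / (4.69/√70.90 + 0.393/√44.10) = 0.5570/(0.5570 + 0.05918) = 0.9040.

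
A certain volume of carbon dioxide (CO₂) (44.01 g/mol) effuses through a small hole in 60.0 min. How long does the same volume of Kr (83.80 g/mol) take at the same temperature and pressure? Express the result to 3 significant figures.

82.8 min

Using Graham's law: t_Kr/t_CO₂ = √(M_Kr/M_CO₂) = √(83.80/44.01) = √1.904 = 1.380.
So the time for Kr is 60.0 × 1.380 = 82.8 min.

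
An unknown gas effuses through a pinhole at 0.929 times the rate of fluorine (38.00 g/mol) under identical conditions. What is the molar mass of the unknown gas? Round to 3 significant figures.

From Graham's law, rate_X/rate_F₂ = √(M_F₂/M_X).
0.929 = √(38.00/M_X)
M_X = 38.00 / 0.929² = 38.00 / 0.8630 = 44.0 g/mol

44.0 g/mol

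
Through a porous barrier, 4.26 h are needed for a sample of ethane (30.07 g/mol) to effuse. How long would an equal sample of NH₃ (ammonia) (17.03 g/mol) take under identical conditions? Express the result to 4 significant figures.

Graham's law gives t_NH₃/t_C₂H₆ = √(M_NH₃/M_C₂H₆) = √(17.03/30.07) = √0.5663 = 0.7526.
So the time for NH₃ is 4.26 × 0.7526 = 3.206 h.

3.206 h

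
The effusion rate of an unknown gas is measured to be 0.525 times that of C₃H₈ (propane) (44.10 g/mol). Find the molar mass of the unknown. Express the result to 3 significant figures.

Using Graham's law: rate_X/rate_C₃H₈ = √(M_C₃H₈/M_X).
0.525 = √(44.10/M_X)
M_X = 44.10 / 0.525² = 44.10 / 0.2756 = 160 g/mol

160 g/mol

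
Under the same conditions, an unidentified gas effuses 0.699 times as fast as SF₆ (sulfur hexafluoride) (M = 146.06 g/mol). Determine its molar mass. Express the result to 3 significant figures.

By Graham's law, rate_X/rate_SF₆ = √(M_SF₆/M_X).
0.699 = √(146.06/M_X)
M_X = 146.06 / 0.699² = 146.06 / 0.4886 = 299 g/mol

299 g/mol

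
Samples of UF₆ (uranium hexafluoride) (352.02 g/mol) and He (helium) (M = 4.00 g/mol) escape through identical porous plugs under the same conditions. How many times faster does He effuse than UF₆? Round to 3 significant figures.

9.38

Since effusion rate ∝ 1/√M, rate_He/rate_UF₆ = √(M_UF₆/M_He) = √(352.02/4.00) = √88.00 = 9.38.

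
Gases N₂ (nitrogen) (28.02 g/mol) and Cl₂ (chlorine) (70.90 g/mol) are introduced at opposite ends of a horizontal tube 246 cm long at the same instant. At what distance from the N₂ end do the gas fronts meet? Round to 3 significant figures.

151 cm

In equal time, each gas travels a distance ∝ its rate ∝ 1/√M, so d_N₂/d_Cl₂ = √(M_Cl₂/M_N₂) = √(70.90/28.02) = 1.591.
With d_N₂ + d_Cl₂ = 246 cm, d_Cl₂ = 246/(1 + 1.591) = 94.95 cm.
d_N₂ = 246 − 94.95 = 151 cm.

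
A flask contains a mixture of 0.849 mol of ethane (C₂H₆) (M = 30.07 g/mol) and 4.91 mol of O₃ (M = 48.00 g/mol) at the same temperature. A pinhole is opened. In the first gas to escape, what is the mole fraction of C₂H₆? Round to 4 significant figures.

0.1793

The effusion rate of species i is ∝ p_i/√M_i ∝ n_i/√M_i.
So x_C₂H₆ in the escaping gas = (n_C₂H₆/√M_C₂H₆) / Σ(n_i/√M_i)
= (0.849/√30.07) / (0.849/√30.07 + 4.91/√48.00) = 0.1548/(0.1548 + 0.7087) = 0.1793.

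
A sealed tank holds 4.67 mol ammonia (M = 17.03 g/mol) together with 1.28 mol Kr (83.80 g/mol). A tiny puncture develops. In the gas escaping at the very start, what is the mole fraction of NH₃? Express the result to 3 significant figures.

Rate_i ∝ x_i/√M_i (Graham's law weighted by mole fraction), so the effusate composition follows n_i/√M_i.
x_NH₃(eff) = (n_NH₃/√M_NH₃) / (n_NH₃/√M_NH₃ + n_Kr/√M_Kr)
= (4.67/√17.03) / (4.67/√17.03 + 1.28/√83.80) = 1.132/(1.132 + 0.1398) = 0.890.

0.890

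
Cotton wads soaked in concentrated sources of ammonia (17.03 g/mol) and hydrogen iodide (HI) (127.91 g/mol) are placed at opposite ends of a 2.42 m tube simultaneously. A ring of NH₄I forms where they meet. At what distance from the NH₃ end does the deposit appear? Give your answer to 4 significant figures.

The fronts meet when d_NH₃ + d_HI = L with d_NH₃/d_HI = √(M_HI/M_NH₃) (Graham's law). Here √(M_HI/M_NH₃) = √(127.91/17.03) = 2.741.
With d_NH₃ + d_HI = 2.42 m, d_HI = 2.42/(1 + 2.741) = 0.6470 m.
d_NH₃ = 2.42 − 0.6470 = 1.773 m.

1.773 m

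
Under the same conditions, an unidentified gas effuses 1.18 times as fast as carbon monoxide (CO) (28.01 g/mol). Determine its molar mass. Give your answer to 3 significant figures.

Since effusion rate ∝ 1/√M, rate_X/rate_CO = √(M_CO/M_X).
1.18 = √(28.01/M_X)
M_X = 28.01 / 1.18² = 28.01 / 1.392 = 20.1 g/mol

20.1 g/mol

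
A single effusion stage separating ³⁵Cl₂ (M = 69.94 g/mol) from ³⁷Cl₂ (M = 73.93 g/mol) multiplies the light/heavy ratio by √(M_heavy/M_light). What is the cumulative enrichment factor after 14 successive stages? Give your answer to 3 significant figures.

After 14 stages the ratio has grown by (√(73.93/69.94))^14 = (73.93/69.94)^(14/2).
= 1.05705^7 = 1.47.

1.47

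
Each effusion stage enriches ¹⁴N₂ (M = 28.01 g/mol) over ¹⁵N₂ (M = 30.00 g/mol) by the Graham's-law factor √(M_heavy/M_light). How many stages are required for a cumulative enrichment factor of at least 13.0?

Single-stage factor α = √(30.00/28.01), so ln α = ½ ln(1.07105) = 0.03432.
Need α^N ≥ 13.0 ⇒ N ≥ ln(13.0) / ln α = 2.565 / 0.03432 = 74.74.
Rounding up, N = 75 stages.

75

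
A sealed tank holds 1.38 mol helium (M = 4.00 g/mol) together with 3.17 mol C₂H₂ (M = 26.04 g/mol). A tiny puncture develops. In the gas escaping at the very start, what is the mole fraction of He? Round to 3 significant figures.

0.526

Effusion rate of each component ∝ n_i/√M_i (partial pressure × 1/√M).
Mole fraction of He in the effusate = (n_He/√M_He) / (n_He/√M_He + n_C₂H₂/√M_C₂H₂)
= (1.38/√4.00) / (1.38/√4.00 + 3.17/√26.04) = 0.6900/(0.6900 + 0.6212) = 0.526.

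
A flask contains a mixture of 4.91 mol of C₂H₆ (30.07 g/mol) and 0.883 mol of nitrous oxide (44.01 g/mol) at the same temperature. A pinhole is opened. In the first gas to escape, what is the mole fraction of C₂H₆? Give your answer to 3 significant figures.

Each component's effusion rate ∝ (its partial pressure)·(1/√M) ∝ n_i/√M_i.
Mole fraction of C₂H₆ in the effusate = (n_C₂H₆/√M_C₂H₆) / (n_C₂H₆/√M_C₂H₆ + n_N₂O/√M_N₂O)
= (4.91/√30.07) / (4.91/√30.07 + 0.883/√44.01) = 0.8954/(0.8954 + 0.1331) = 0.871.

0.871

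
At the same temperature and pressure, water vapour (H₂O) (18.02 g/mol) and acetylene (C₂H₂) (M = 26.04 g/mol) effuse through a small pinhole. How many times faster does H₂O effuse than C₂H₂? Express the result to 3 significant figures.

1.20

Using Graham's law: rate_H₂O/rate_C₂H₂ = √(M_C₂H₂/M_H₂O) = √(26.04/18.02) = √1.445 = 1.20.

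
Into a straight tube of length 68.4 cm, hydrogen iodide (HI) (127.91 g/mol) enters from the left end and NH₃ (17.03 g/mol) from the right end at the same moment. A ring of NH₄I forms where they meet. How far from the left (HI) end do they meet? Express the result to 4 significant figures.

18.29 cm

Distances travelled in equal time are proportional to diffusion rates, so d_HI/d_NH₃ = √(M_NH₃/M_HI) = √(17.03/127.91) = 0.3649.
With d_HI + d_NH₃ = 68.4 cm, d_NH₃ = 68.4/(1 + 0.3649) = 50.11 cm.
d_HI = 68.4 − 50.11 = 18.29 cm.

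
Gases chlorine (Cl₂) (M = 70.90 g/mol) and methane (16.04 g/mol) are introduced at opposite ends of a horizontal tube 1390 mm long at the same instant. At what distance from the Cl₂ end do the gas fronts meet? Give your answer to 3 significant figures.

Graham's law gives d_Cl₂/d_CH₄ = rate_Cl₂/rate_CH₄ = √(M_CH₄/M_Cl₂) = √(16.04/70.90) = 0.4756.
With d_Cl₂ + d_CH₄ = 1390 mm, d_CH₄ = 1390/(1 + 0.4756) = 942.0 mm.
d_Cl₂ = 1390 − 942.0 = 448 mm.

448 mm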